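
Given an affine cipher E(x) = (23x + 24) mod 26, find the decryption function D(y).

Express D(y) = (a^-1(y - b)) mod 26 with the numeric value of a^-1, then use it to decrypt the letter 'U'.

Step 1: Find a^-1, the modular inverse of 23 mod 26.
Step 2: We need 23 * a^-1 = 1 (mod 26).
Step 3: 23 * 17 = 391 = 15 * 26 + 1, so a^-1 = 17.
Step 4: D(y) = 17(y - 24) mod 26.
Step 5: Apply to 'U' (y = 20): D(20) = 17 * (20 - 24) mod 26 = 17 * -4 mod 26 = 10 -> 'K'.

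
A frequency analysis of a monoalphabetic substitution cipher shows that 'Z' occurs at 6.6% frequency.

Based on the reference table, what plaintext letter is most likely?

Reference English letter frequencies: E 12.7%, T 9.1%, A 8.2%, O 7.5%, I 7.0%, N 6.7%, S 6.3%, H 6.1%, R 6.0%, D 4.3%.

Step 1: The observed frequency is 6.6%.
Step 2: Compare with English frequencies:
  E: 12.7% (difference: 6.1%)
  T: 9.1% (difference: 2.5%)
  A: 8.2% (difference: 1.6%)
  O: 7.5% (difference: 0.9%)
  I: 7.0% (difference: 0.4%)
  N: 6.7% (difference: 0.1%) <-- closest
  S: 6.3% (difference: 0.3%)
  H: 6.1% (difference: 0.5%)
  R: 6.0% (difference: 0.6%)
  D: 4.3% (difference: 2.3%)
Step 3: 'Z' most likely represents 'N' (frequency 6.7%).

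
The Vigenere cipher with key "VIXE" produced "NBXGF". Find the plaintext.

Step 1: Extend key: VIXEV
Step 2: Decrypt each letter (c - k) mod 26:
  N(13) - V(21) = (13-21) mod 26 = 18 = S
  B(1) - I(8) = (1-8) mod 26 = 19 = T
  X(23) - X(23) = (23-23) mod 26 = 0 = A
  G(6) - E(4) = (6-4) mod 26 = 2 = C
  F(5) - V(21) = (5-21) mod 26 = 10 = K
Plaintext: STACK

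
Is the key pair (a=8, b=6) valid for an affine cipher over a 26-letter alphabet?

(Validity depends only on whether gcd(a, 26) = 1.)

Step 1: Compute gcd(8, 26).
Step 2: gcd(8, 26) = 2.
Since gcd = 2 != 1, 8 shares a common factor with 26, so it cannot be used.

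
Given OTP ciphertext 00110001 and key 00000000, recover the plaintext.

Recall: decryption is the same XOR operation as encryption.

Step 1: XOR ciphertext with key:
  Ciphertext: 00110001
  Key:        00000000
  XOR:        00110001
Step 2: Plaintext = 00110001 = 49 in decimal.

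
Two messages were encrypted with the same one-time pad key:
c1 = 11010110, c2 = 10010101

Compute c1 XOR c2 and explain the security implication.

Step 1: c1 XOR c2 = (m1 XOR k) XOR (m2 XOR k).
Step 2: By XOR associativity/commutativity: = m1 XOR m2 XOR k XOR k = m1 XOR m2.
Step 3: 11010110 XOR 10010101 = 01000011 = 67.
Step 4: The key cancels out! An attacker learns m1 XOR m2 = 67, revealing the relationship between plaintexts.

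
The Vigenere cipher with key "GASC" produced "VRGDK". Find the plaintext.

Step 1: Extend key: GASCG
Step 2: Decrypt each letter (c - k) mod 26:
  V(21) - G(6) = (21-6) mod 26 = 15 = P
  R(17) - A(0) = (17-0) mod 26 = 17 = R
  G(6) - S(18) = (6-18) mod 26 = 14 = O
  D(3) - C(2) = (3-2) mod 26 = 1 = B
  K(10) - G(6) = (10-6) mod 26 = 4 = E
Plaintext: PROBE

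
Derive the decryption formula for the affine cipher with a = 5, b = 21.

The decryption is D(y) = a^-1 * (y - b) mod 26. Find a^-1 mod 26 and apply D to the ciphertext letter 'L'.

Step 1: Find a^-1, the modular inverse of 5 mod 26.
Step 2: We need 5 * a^-1 = 1 (mod 26).
Step 3: 5 * 21 = 105 = 4 * 26 + 1, so a^-1 = 21.
Step 4: D(y) = 21(y - 21) mod 26.
Step 5: Apply to 'L' (y = 11): D(11) = 21 * (11 - 21) mod 26 = 21 * -10 mod 26 = 24 -> 'Y'.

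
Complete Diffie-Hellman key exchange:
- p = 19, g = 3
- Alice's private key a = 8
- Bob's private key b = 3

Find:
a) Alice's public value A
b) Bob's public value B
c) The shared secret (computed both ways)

Step 1: A = g^a mod p = 3^8 mod 19 = 6.
Step 2: B = g^b mod p = 3^3 mod 19 = 8.
Step 3: Alice computes s = B^a mod p = 8^8 mod 19 = 7.
Step 4: Bob computes s = A^b mod p = 6^3 mod 19 = 7.
Both sides agree: shared secret = 7.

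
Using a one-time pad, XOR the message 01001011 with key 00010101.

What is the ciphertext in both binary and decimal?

Step 1: Write out the XOR operation bit by bit:
  Message: 01001011
  Key:     00010101
  XOR:     01011110
Step 2: Convert to decimal: 01011110 = 94.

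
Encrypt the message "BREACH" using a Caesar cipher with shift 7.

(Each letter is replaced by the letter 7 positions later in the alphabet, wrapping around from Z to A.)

Step 1: For each letter, shift forward by 7 positions (mod 26).
  B (position 1) -> position (1+7) mod 26 = 8 -> I
  R (position 17) -> position (17+7) mod 26 = 24 -> Y
  E (position 4) -> position (4+7) mod 26 = 11 -> L
  A (position 0) -> position (0+7) mod 26 = 7 -> H
  C (position 2) -> position (2+7) mod 26 = 9 -> J
  H (position 7) -> position (7+7) mod 26 = 14 -> O
Result: IYLHJO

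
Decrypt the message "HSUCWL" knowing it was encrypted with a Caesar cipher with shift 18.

Step 1: Reverse the shift by subtracting 18 from each letter position.
  H (position 7) -> position (7-18) mod 26 = 15 -> P
  S (position 18) -> position (18-18) mod 26 = 0 -> A
  U (position 20) -> position (20-18) mod 26 = 2 -> C
  C (position 2) -> position (2-18) mod 26 = 10 -> K
  W (position 22) -> position (22-18) mod 26 = 4 -> E
  L (position 11) -> position (11-18) mod 26 = 19 -> T
Decrypted message: PACKET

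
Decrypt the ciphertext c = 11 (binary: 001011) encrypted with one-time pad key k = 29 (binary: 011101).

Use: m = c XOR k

Step 1: XOR ciphertext with key:
  Ciphertext: 001011
  Key:        011101
  XOR:        010110
Step 2: Plaintext = 010110 = 22 in decimal.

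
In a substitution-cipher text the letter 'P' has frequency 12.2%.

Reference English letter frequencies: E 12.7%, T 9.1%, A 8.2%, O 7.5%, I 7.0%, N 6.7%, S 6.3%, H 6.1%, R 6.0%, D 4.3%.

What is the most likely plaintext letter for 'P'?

Step 1: The observed frequency is 12.2%.
Step 2: Compare with English frequencies:
  E: 12.7% (difference: 0.5%) <-- closest
  T: 9.1% (difference: 3.1%)
  A: 8.2% (difference: 4.0%)
  O: 7.5% (difference: 4.7%)
  I: 7.0% (difference: 5.2%)
  N: 6.7% (difference: 5.5%)
  S: 6.3% (difference: 5.9%)
  H: 6.1% (difference: 6.1%)
  R: 6.0% (difference: 6.2%)
  D: 4.3% (difference: 7.9%)
Step 3: 'P' most likely represents 'E' (frequency 12.7%).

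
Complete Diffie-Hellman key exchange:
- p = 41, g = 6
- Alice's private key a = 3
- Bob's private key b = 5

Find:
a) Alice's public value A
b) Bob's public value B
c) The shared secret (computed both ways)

Step 1: A = g^a mod p = 6^3 mod 41 = 11.
Step 2: B = g^b mod p = 6^5 mod 41 = 27.
Step 3: Alice computes s = B^a mod p = 27^3 mod 41 = 3.
Step 4: Bob computes s = A^b mod p = 11^5 mod 41 = 3.
Both sides agree: shared secret = 3.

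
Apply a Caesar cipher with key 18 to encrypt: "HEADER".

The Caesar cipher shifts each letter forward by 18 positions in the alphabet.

Step 1: For each letter, shift forward by 18 positions (mod 26).
  H (position 7) -> position (7+18) mod 26 = 25 -> Z
  E (position 4) -> position (4+18) mod 26 = 22 -> W
  A (position 0) -> position (0+18) mod 26 = 18 -> S
  D (position 3) -> position (3+18) mod 26 = 21 -> V
  E (position 4) -> position (4+18) mod 26 = 22 -> W
  R (position 17) -> position (17+18) mod 26 = 9 -> J
Result: ZWSVWJ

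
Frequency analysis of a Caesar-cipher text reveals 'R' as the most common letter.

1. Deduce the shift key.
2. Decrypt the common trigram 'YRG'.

Step 1: In English, 'E' is the most frequent letter (12.7%).
Step 2: The most frequent ciphertext letter is 'R' (position 17).
Step 3: Shift = (17 - 4) mod 26 = 13.
Step 4: Decrypt 'YRG' by shifting back 13:
  Y -> L
  R -> E
  G -> T
Step 5: 'YRG' decrypts to 'LET'.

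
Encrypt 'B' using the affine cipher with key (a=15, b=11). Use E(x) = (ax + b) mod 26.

Step 1: Convert 'B' to number: x = 1.
Step 2: E(1) = (15 * 1 + 11) mod 26 = 26 mod 26 = 0.
Step 3: Convert 0 back to letter: A.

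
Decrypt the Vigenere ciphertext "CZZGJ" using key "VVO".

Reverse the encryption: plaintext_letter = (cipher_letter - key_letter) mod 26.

Step 1: Extend key: VVOVV
Step 2: Decrypt each letter (c - k) mod 26:
  C(2) - V(21) = (2-21) mod 26 = 7 = H
  Z(25) - V(21) = (25-21) mod 26 = 4 = E
  Z(25) - O(14) = (25-14) mod 26 = 11 = L
  G(6) - V(21) = (6-21) mod 26 = 11 = L
  J(9) - V(21) = (9-21) mod 26 = 14 = O
Plaintext: HELLO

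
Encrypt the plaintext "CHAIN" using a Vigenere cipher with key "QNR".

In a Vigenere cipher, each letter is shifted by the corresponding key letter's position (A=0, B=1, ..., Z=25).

Step 1: Repeat key to match plaintext length:
  Plaintext: CHAIN
  Key:       QNRQN
Step 2: Encrypt each letter:
  C(2) + Q(16) = (2+16) mod 26 = 18 = S
  H(7) + N(13) = (7+13) mod 26 = 20 = U
  A(0) + R(17) = (0+17) mod 26 = 17 = R
  I(8) + Q(16) = (8+16) mod 26 = 24 = Y
  N(13) + N(13) = (13+13) mod 26 = 0 = A
Ciphertext: SURYA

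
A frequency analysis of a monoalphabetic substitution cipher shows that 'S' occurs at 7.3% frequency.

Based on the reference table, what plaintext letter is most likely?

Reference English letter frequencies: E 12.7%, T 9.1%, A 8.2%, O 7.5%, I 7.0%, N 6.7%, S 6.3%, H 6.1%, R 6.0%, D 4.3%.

Step 1: The observed frequency is 7.3%.
Step 2: Compare with English frequencies:
  E: 12.7% (difference: 5.4%)
  T: 9.1% (difference: 1.8%)
  A: 8.2% (difference: 0.9%)
  O: 7.5% (difference: 0.2%) <-- closest
  I: 7.0% (difference: 0.3%)
  N: 6.7% (difference: 0.6%)
  S: 6.3% (difference: 1.0%)
  H: 6.1% (difference: 1.2%)
  R: 6.0% (difference: 1.3%)
  D: 4.3% (difference: 3.0%)
Step 3: 'S' most likely represents 'O' (frequency 7.5%).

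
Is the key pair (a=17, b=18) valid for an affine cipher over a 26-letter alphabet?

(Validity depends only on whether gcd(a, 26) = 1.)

Step 1: Compute gcd(17, 26).
Step 2: gcd(17, 26) = 1.
Since gcd = 1, 17 is coprime with 26, so it is a valid key.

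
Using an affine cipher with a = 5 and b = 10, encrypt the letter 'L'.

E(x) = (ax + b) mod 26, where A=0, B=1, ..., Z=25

Step 1: Convert 'L' to number: x = 11.
Step 2: E(11) = (5 * 11 + 10) mod 26 = 65 mod 26 = 13.
Step 3: Convert 13 back to letter: N.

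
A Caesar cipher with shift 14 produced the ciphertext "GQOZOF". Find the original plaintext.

Step 1: Reverse the shift by subtracting 14 from each letter position.
  G (position 6) -> position (6-14) mod 26 = 18 -> S
  Q (position 16) -> position (16-14) mod 26 = 2 -> C
  O (position 14) -> position (14-14) mod 26 = 0 -> A
  Z (position 25) -> position (25-14) mod 26 = 11 -> L
  O (position 14) -> position (14-14) mod 26 = 0 -> A
  F (position 5) -> position (5-14) mod 26 = 17 -> R
Decrypted message: SCALAR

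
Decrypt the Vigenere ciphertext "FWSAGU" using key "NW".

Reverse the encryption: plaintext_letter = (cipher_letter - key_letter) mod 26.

Step 1: Extend key: NWNWNW
Step 2: Decrypt each letter (c - k) mod 26:
  F(5) - N(13) = (5-13) mod 26 = 18 = S
  W(22) - W(22) = (22-22) mod 26 = 0 = A
  S(18) - N(13) = (18-13) mod 26 = 5 = F
  A(0) - W(22) = (0-22) mod 26 = 4 = E
  G(6) - N(13) = (6-13) mod 26 = 19 = T
  U(20) - W(22) = (20-22) mod 26 = 24 = Y
Plaintext: SAFETY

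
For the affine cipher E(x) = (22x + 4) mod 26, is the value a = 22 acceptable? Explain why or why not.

Step 1: Compute gcd(22, 26).
Step 2: gcd(22, 26) = 2.
Since gcd = 2 != 1, 22 shares a common factor with 26, so it cannot be used.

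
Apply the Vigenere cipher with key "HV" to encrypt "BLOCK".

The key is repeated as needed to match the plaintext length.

Step 1: Repeat key to match plaintext length:
  Plaintext: BLOCK
  Key:       HVHVH
Step 2: Encrypt each letter:
  B(1) + H(7) = (1+7) mod 26 = 8 = I
  L(11) + V(21) = (11+21) mod 26 = 6 = G
  O(14) + H(7) = (14+7) mod 26 = 21 = V
  C(2) + V(21) = (2+21) mod 26 = 23 = X
  K(10) + H(7) = (10+7) mod 26 = 17 = R
Ciphertext: IGVXR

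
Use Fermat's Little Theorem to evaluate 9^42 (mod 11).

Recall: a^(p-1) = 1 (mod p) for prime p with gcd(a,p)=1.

Step 1: Since 11 is prime, by Fermat's Little Theorem: 9^10 = 1 (mod 11).
Step 2: Reduce exponent: 42 mod 10 = 2.
Step 3: So 9^42 = 9^2 (mod 11).
Step 4: 9^2 mod 11 = 4.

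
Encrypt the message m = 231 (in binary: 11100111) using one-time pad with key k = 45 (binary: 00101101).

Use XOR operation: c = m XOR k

Step 1: Write out the XOR operation bit by bit:
  Message: 11100111
  Key:     00101101
  XOR:     11001010
Step 2: Convert to decimal: 11001010 = 202.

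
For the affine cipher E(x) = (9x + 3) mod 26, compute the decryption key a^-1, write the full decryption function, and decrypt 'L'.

Step 1: Find a^-1, the modular inverse of 9 mod 26.
Step 2: We need 9 * a^-1 = 1 (mod 26).
Step 3: 9 * 3 = 27 = 1 * 26 + 1, so a^-1 = 3.
Step 4: D(y) = 3(y - 3) mod 26.
Step 5: Apply to 'L' (y = 11): D(11) = 3 * (11 - 3) mod 26 = 3 * 8 mod 26 = 24 -> 'Y'.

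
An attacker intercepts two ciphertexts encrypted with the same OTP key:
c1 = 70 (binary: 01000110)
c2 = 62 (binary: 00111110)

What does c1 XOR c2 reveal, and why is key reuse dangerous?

Step 1: c1 XOR c2 = (m1 XOR k) XOR (m2 XOR k).
Step 2: By XOR associativity/commutativity: = m1 XOR m2 XOR k XOR k = m1 XOR m2.
Step 3: 01000110 XOR 00111110 = 01111000 = 120.
Step 4: The key cancels out! An attacker learns m1 XOR m2 = 120, revealing the relationship between plaintexts.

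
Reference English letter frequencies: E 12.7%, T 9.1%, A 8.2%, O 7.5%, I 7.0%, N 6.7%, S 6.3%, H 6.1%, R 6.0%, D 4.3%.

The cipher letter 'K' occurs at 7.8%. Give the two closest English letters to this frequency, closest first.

Step 1: Observed frequency of 'K' is 7.8%.
Step 2: Compute distances to each reference frequency and sort:
  O (7.5%): difference = 0.3% <-- BEST
  A (8.2%): difference = 0.4% <-- RUNNER-UP
  I (7.0%): difference = 0.8%
  N (6.7%): difference = 1.1%
  T (9.1%): difference = 1.3%
Step 3: Most likely is 'O' (7.5%, diff 0.3%); second most likely is 'A' (8.2%, diff 0.4%).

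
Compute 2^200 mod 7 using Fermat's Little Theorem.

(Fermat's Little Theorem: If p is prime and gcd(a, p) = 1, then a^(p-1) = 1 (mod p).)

Step 1: Since 7 is prime, by Fermat's Little Theorem: 2^6 = 1 (mod 7).
Step 2: Reduce exponent: 200 mod 6 = 2.
Step 3: So 2^200 = 2^2 (mod 7).
Step 4: 2^2 mod 7 = 4.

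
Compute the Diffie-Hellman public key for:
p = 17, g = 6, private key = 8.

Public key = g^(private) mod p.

Step 1: A = g^a mod p = 6^8 mod 17.
  6^1 mod 17 = 6
  6^2 mod 17 = (6 * 6) mod 17 = 2
  6^3 mod 17 = (2 * 6) mod 17 = 12
  6^4 mod 17 = (12 * 6) mod 17 = 4
  6^5 mod 17 = (4 * 6) mod 17 = 7
  6^6 mod 17 = (7 * 6) mod 17 = 8
  6^7 mod 17 = (8 * 6) mod 17 = 14
  6^8 mod 17 = (14 * 6) mod 17 = 16
Result: A = 16.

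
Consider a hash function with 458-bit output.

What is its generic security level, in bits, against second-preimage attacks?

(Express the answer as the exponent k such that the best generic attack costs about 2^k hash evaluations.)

Step 1: The hash has a 458-bit output.
Step 2: Second-preimage resistance means: given a specific input x, it should be infeasible to find a different y with h(y) = h(x).
With a 458-bit output, a generic search for a second preimage costs about 2^458 evaluations (each trial matches the fixed target with probability 2^-458).
Step 3: Security level = 458 bits.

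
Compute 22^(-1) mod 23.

Step 1: We need x such that 22 * x = 1 (mod 23).
Step 2: Using the extended Euclidean algorithm or trial:
  22 * 22 = 484 = 21 * 23 + 1.
Step 3: Since 484 mod 23 = 1, the inverse is x = 22.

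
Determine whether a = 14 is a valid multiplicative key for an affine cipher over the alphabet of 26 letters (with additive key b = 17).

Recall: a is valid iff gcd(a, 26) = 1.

Step 1: Compute gcd(14, 26).
Step 2: gcd(14, 26) = 2.
Since gcd = 2 != 1, 14 shares a common factor with 26, so it cannot be used.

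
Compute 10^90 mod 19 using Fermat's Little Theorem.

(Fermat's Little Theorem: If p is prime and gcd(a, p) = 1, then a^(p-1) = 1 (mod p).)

Step 1: Since 19 is prime, by Fermat's Little Theorem: 10^18 = 1 (mod 19).
Step 2: Reduce exponent: 90 mod 18 = 0.
Step 3: So 10^90 = 10^0 (mod 19).
Step 4: 10^0 mod 19 = 1.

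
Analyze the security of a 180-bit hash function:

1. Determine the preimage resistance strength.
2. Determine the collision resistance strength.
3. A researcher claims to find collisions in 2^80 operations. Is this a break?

Step 1: Preimage resistance requires brute-force of 2^180 operations.
Step 2: Collision resistance (birthday bound) = 2^(180/2) = 2^90.
Step 3: The claimed attack costs 2^80 operations.
Step 4: Since 2^80 < 2^90, the claimed attack beats the generic birthday bound, so collision resistance is broken.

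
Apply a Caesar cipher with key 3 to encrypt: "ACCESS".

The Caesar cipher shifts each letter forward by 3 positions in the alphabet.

Step 1: For each letter, shift forward by 3 positions (mod 26).
  A (position 0) -> position (0+3) mod 26 = 3 -> D
  C (position 2) -> position (2+3) mod 26 = 5 -> F
  C (position 2) -> position (2+3) mod 26 = 5 -> F
  E (position 4) -> position (4+3) mod 26 = 7 -> H
  S (position 18) -> position (18+3) mod 26 = 21 -> V
  S (position 18) -> position (18+3) mod 26 = 21 -> V
Result: DFFHVV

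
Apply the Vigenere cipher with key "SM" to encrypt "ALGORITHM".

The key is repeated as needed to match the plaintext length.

Step 1: Repeat key to match plaintext length:
  Plaintext: ALGORITHM
  Key:       SMSMSMSMS
Step 2: Encrypt each letter:
  A(0) + S(18) = (0+18) mod 26 = 18 = S
  L(11) + M(12) = (11+12) mod 26 = 23 = X
  G(6) + S(18) = (6+18) mod 26 = 24 = Y
  O(14) + M(12) = (14+12) mod 26 = 0 = A
  R(17) + S(18) = (17+18) mod 26 = 9 = J
  I(8) + M(12) = (8+12) mod 26 = 20 = U
  T(19) + S(18) = (19+18) mod 26 = 11 = L
  H(7) + M(12) = (7+12) mod 26 = 19 = T
  M(12) + S(18) = (12+18) mod 26 = 4 = E
Ciphertext: SXYAJULTE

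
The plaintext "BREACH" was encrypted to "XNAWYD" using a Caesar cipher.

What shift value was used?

Step 1: Compare first letters: B (position 1) -> X (position 23).
Step 2: Shift = (23 - 1) mod 26 = 22.
The shift value is 22.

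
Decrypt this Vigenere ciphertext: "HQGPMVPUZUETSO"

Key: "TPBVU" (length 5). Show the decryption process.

Step 1: Key 'TPBVU' has length 5. Extended key: TPBVUTPBVUTPBV
Step 2: Decrypt each position:
  H(7) - T(19) = 14 = O
  Q(16) - P(15) = 1 = B
  G(6) - B(1) = 5 = F
  P(15) - V(21) = 20 = U
  M(12) - U(20) = 18 = S
  V(21) - T(19) = 2 = C
  P(15) - P(15) = 0 = A
  U(20) - B(1) = 19 = T
  Z(25) - V(21) = 4 = E
  U(20) - U(20) = 0 = A
  E(4) - T(19) = 11 = L
  T(19) - P(15) = 4 = E
  S(18) - B(1) = 17 = R
  O(14) - V(21) = 19 = T
Plaintext: OBFUSCATEALERT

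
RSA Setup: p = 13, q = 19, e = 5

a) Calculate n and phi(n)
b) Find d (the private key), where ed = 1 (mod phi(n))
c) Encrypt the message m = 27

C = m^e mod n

Step 1: n = 13 * 19 = 247.
Step 2: phi(n) = (13-1)(19-1) = 12 * 18 = 216.
Step 3: Find d = 5^(-1) mod 216 = 173.
  Verify: 5 * 173 = 865 = 1 (mod 216).
Step 4: C = 27^5 mod 247 = 183.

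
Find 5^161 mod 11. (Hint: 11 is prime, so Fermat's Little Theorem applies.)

Step 1: Since 11 is prime, by Fermat's Little Theorem: 5^10 = 1 (mod 11).
Step 2: Reduce exponent: 161 mod 10 = 1.
Step 3: So 5^161 = 5^1 (mod 11).
Step 4: 5^1 mod 11 = 5.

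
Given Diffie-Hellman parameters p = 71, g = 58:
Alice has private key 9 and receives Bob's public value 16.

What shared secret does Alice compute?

Step 1: s = B^a mod p = 16^9 mod 71.
  16^1 mod 71 = 16
  16^2 mod 71 = (16 * 16) mod 71 = 43
  16^3 mod 71 = (43 * 16) mod 71 = 49
  16^4 mod 71 = (49 * 16) mod 71 = 3
  16^5 mod 71 = (3 * 16) mod 71 = 48
  16^6 mod 71 = (48 * 16) mod 71 = 58
  16^7 mod 71 = (58 * 16) mod 71 = 5
  16^8 mod 71 = (5 * 16) mod 71 = 9
  16^9 mod 71 = (9 * 16) mod 71 = 2
Result: shared secret = 2.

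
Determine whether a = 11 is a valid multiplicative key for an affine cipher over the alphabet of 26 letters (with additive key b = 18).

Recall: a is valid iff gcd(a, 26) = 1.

Step 1: Compute gcd(11, 26).
Step 2: gcd(11, 26) = 1.
Since gcd = 1, 11 is coprime with 26, so it is a valid key.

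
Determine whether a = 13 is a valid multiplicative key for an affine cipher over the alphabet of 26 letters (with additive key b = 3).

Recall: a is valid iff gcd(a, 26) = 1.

Step 1: Compute gcd(13, 26).
Step 2: gcd(13, 26) = 13.
Since gcd = 13 != 1, 13 shares a common factor with 26, so it cannot be used.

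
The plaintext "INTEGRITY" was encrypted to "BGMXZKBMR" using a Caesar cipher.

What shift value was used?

Step 1: Compare first letters: I (position 8) -> B (position 1).
Step 2: Shift = (1 - 8) mod 26 = 19.
The shift value is 19.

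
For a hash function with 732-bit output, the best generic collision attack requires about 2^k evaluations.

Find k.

Step 1: The hash has a 732-bit output.
Step 2: Collision resistance means it should be infeasible to find any x != y with h(x) = h(y).
By the birthday bound, a generic collision search succeeds after about sqrt(2^732) = 2^(732/2) = 2^366 evaluations.
Step 3: Security level = 366 bits.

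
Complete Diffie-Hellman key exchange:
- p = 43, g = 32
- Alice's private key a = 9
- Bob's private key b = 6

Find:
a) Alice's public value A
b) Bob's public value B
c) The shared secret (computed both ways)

Step 1: A = g^a mod p = 32^9 mod 43 = 8.
Step 2: B = g^b mod p = 32^6 mod 43 = 4.
Step 3: Alice computes s = B^a mod p = 4^9 mod 43 = 16.
Step 4: Bob computes s = A^b mod p = 8^6 mod 43 = 16.
Both sides agree: shared secret = 16.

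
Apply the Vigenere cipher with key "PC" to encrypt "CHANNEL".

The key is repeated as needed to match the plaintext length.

Step 1: Repeat key to match plaintext length:
  Plaintext: CHANNEL
  Key:       PCPCPCP
Step 2: Encrypt each letter:
  C(2) + P(15) = (2+15) mod 26 = 17 = R
  H(7) + C(2) = (7+2) mod 26 = 9 = J
  A(0) + P(15) = (0+15) mod 26 = 15 = P
  N(13) + C(2) = (13+2) mod 26 = 15 = P
  N(13) + P(15) = (13+15) mod 26 = 2 = C
  E(4) + C(2) = (4+2) mod 26 = 6 = G
  L(11) + P(15) = (11+15) mod 26 = 0 = A
Ciphertext: RJPPCGA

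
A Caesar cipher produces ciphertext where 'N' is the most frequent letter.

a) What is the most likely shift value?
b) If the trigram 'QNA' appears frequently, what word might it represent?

Step 1: In English, 'E' is the most frequent letter (12.7%).
Step 2: The most frequent ciphertext letter is 'N' (position 13).
Step 3: Shift = (13 - 4) mod 26 = 9.
Step 4: Decrypt 'QNA' by shifting back 9:
  Q -> H
  N -> E
  A -> R
Step 5: 'QNA' decrypts to 'HER'.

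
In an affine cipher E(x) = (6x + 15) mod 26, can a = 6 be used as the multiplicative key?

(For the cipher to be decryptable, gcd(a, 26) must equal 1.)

Step 1: Compute gcd(6, 26).
Step 2: gcd(6, 26) = 2.
Since gcd = 2 != 1, 6 shares a common factor with 26, so it cannot be used.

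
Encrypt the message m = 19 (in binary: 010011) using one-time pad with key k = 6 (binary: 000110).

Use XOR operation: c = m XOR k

Step 1: Write out the XOR operation bit by bit:
  Message: 010011
  Key:     000110
  XOR:     010101
Step 2: Convert to decimal: 010101 = 21.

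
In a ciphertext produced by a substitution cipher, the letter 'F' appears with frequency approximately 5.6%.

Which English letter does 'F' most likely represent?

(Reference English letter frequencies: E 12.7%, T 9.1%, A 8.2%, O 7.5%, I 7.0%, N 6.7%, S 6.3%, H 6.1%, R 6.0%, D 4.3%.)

Step 1: The observed frequency is 5.6%.
Step 2: Compare with English frequencies:
  E: 12.7% (difference: 7.1%)
  T: 9.1% (difference: 3.5%)
  A: 8.2% (difference: 2.6%)
  O: 7.5% (difference: 1.9%)
  I: 7.0% (difference: 1.4%)
  N: 6.7% (difference: 1.1%)
  S: 6.3% (difference: 0.7%)
  H: 6.1% (difference: 0.5%)
  R: 6.0% (difference: 0.4%) <-- closest
  D: 4.3% (difference: 1.3%)
Step 3: 'F' most likely represents 'R' (frequency 6.0%).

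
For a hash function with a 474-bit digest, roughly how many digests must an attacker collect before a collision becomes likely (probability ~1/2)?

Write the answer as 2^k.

Step 1: The birthday paradox gives collision probability ~50% after sqrt(2^n) = 2^(n/2) hashes.
Step 2: For 474-bit output: 2^(474/2) = 2^237.
Step 3: Approximately 2^237 hash computations needed.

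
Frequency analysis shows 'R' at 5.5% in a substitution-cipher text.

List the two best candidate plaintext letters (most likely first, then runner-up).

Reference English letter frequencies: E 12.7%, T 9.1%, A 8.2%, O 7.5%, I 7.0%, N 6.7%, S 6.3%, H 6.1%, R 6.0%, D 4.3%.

Step 1: Observed frequency of 'R' is 5.5%.
Step 2: Compute distances to each reference frequency and sort:
  R (6.0%): difference = 0.5% <-- BEST
  H (6.1%): difference = 0.6% <-- RUNNER-UP
  S (6.3%): difference = 0.8%
  N (6.7%): difference = 1.2%
  D (4.3%): difference = 1.2%
Step 3: Most likely is 'R' (6.0%, diff 0.5%); second most likely is 'H' (6.1%, diff 0.6%).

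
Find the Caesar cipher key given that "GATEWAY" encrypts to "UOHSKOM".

Step 1: Compare first letters: G (position 6) -> U (position 20).
Step 2: Shift = (20 - 6) mod 26 = 14.
The shift value is 14.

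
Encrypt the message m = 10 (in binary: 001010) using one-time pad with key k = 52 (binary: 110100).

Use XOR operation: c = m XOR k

Step 1: Write out the XOR operation bit by bit:
  Message: 001010
  Key:     110100
  XOR:     111110
Step 2: Convert to decimal: 111110 = 62.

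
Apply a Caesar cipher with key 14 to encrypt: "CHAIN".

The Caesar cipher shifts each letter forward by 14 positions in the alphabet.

Step 1: For each letter, shift forward by 14 positions (mod 26).
  C (position 2) -> position (2+14) mod 26 = 16 -> Q
  H (position 7) -> position (7+14) mod 26 = 21 -> V
  A (position 0) -> position (0+14) mod 26 = 14 -> O
  I (position 8) -> position (8+14) mod 26 = 22 -> W
  N (position 13) -> position (13+14) mod 26 = 1 -> B
Result: QVOWB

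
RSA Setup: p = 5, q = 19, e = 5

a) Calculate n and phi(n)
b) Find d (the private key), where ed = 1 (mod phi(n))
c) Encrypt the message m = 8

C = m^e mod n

Step 1: n = 5 * 19 = 95.
Step 2: phi(n) = (5-1)(19-1) = 4 * 18 = 72.
Step 3: Find d = 5^(-1) mod 72 = 29.
  Verify: 5 * 29 = 145 = 1 (mod 72).
Step 4: C = 8^5 mod 95 = 88.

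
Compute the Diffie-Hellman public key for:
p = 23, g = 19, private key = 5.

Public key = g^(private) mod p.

Step 1: A = g^a mod p = 19^5 mod 23.
  19^1 mod 23 = 19
  19^2 mod 23 = (19 * 19) mod 23 = 16
  19^3 mod 23 = (16 * 19) mod 23 = 5
  19^4 mod 23 = (5 * 19) mod 23 = 3
  19^5 mod 23 = (3 * 19) mod 23 = 11
Result: A = 11.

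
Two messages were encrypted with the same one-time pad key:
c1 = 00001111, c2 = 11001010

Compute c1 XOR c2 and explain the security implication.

Step 1: c1 XOR c2 = (m1 XOR k) XOR (m2 XOR k).
Step 2: By XOR associativity/commutativity: = m1 XOR m2 XOR k XOR k = m1 XOR m2.
Step 3: 00001111 XOR 11001010 = 11000101 = 197.
Step 4: The key cancels out! An attacker learns m1 XOR m2 = 197, revealing the relationship between plaintexts.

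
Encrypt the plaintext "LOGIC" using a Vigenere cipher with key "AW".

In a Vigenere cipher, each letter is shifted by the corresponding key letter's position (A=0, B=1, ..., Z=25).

Step 1: Repeat key to match plaintext length:
  Plaintext: LOGIC
  Key:       AWAWA
Step 2: Encrypt each letter:
  L(11) + A(0) = (11+0) mod 26 = 11 = L
  O(14) + W(22) = (14+22) mod 26 = 10 = K
  G(6) + A(0) = (6+0) mod 26 = 6 = G
  I(8) + W(22) = (8+22) mod 26 = 4 = E
  C(2) + A(0) = (2+0) mod 26 = 2 = C
Ciphertext: LKGEC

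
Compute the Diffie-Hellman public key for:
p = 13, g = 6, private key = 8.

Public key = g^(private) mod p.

Step 1: A = g^a mod p = 6^8 mod 13.
  6^1 mod 13 = 6
  6^2 mod 13 = (6 * 6) mod 13 = 10
  6^3 mod 13 = (10 * 6) mod 13 = 8
  6^4 mod 13 = (8 * 6) mod 13 = 9
  6^5 mod 13 = (9 * 6) mod 13 = 2
  6^6 mod 13 = (2 * 6) mod 13 = 12
  6^7 mod 13 = (12 * 6) mod 13 = 7
  6^8 mod 13 = (7 * 6) mod 13 = 3
Result: A = 3.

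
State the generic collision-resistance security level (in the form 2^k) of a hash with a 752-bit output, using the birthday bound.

Step 1: The birthday paradox gives collision probability ~50% after sqrt(2^n) = 2^(n/2) hashes.
Step 2: For 752-bit output: 2^(752/2) = 2^376.
Step 3: Approximately 2^376 hash computations needed.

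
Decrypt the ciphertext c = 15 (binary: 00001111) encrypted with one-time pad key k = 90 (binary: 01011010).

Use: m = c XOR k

Step 1: XOR ciphertext with key:
  Ciphertext: 00001111
  Key:        01011010
  XOR:        01010101
Step 2: Plaintext = 01010101 = 85 in decimal.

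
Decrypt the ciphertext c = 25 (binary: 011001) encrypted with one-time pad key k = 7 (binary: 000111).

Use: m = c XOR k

Step 1: XOR ciphertext with key:
  Ciphertext: 011001
  Key:        000111
  XOR:        011110
Step 2: Plaintext = 011110 = 30 in decimal.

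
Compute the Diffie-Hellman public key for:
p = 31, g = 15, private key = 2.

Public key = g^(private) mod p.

Step 1: A = g^a mod p = 15^2 mod 31.
  15^1 mod 31 = 15
  15^2 mod 31 = (15 * 15) mod 31 = 8
Result: A = 8.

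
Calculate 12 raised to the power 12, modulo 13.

Step 1: Compute 12^12 mod 13 step by step, reducing modulo 13 at each step.
  12^1 mod 13 = 12
  12^2 mod 13 = (12 * 12) mod 13 = 1
  12^3 mod 13 = (1 * 12) mod 13 = 12
  12^4 mod 13 = (12 * 12) mod 13 = 1
  12^5 mod 13 = (1 * 12) mod 13 = 12
  12^6 mod 13 = (12 * 12) mod 13 = 1
  12^7 mod 13 = (1 * 12) mod 13 = 12
  12^8 mod 13 = (12 * 12) mod 13 = 1
  12^9 mod 13 = (1 * 12) mod 13 = 12
  12^10 mod 13 = (12 * 12) mod 13 = 1
  12^11 mod 13 = (1 * 12) mod 13 = 12
  12^12 mod 13 = (12 * 12) mod 13 = 1
Step 2: Result = 1.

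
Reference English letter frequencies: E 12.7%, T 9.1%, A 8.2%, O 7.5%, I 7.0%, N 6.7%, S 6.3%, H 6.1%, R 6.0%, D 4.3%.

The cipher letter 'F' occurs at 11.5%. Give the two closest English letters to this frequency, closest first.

Step 1: Observed frequency of 'F' is 11.5%.
Step 2: Compute distances to each reference frequency and sort:
  E (12.7%): difference = 1.2% <-- BEST
  T (9.1%): difference = 2.4% <-- RUNNER-UP
  A (8.2%): difference = 3.3%
  O (7.5%): difference = 4.0%
  I (7.0%): difference = 4.5%
Step 3: Most likely is 'E' (12.7%, diff 1.2%); second most likely is 'T' (9.1%, diff 2.4%).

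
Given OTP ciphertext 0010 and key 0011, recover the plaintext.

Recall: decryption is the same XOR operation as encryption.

Step 1: XOR ciphertext with key:
  Ciphertext: 0010
  Key:        0011
  XOR:        0001
Step 2: Plaintext = 0001 = 1 in decimal.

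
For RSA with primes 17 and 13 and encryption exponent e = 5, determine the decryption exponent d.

Step 1: n = 17 * 13 = 221.
Step 2: phi(n) = 16 * 12 = 192.
Step 3: Find d such that 5 * d = 1 (mod 192).
Step 4: d = 5^(-1) mod 192 = 77.
Verification: 5 * 77 = 385 = 2 * 192 + 1.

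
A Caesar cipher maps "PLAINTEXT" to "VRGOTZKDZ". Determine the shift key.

Step 1: Compare first letters: P (position 15) -> V (position 21).
Step 2: Shift = (21 - 15) mod 26 = 6.
The shift value is 6.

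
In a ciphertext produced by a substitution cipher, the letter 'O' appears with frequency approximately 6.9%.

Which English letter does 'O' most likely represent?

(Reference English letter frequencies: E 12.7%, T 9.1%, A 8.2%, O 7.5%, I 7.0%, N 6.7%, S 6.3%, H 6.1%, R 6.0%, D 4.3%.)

Step 1: The observed frequency is 6.9%.
Step 2: Compare with English frequencies:
  E: 12.7% (difference: 5.8%)
  T: 9.1% (difference: 2.2%)
  A: 8.2% (difference: 1.3%)
  O: 7.5% (difference: 0.6%)
  I: 7.0% (difference: 0.1%) <-- closest
  N: 6.7% (difference: 0.2%)
  S: 6.3% (difference: 0.6%)
  H: 6.1% (difference: 0.8%)
  R: 6.0% (difference: 0.9%)
  D: 4.3% (difference: 2.6%)
Step 3: 'O' most likely represents 'I' (frequency 7.0%).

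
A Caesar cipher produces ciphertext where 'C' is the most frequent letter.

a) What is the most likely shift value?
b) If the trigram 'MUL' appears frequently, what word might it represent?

Step 1: In English, 'E' is the most frequent letter (12.7%).
Step 2: The most frequent ciphertext letter is 'C' (position 2).
Step 3: Shift = (2 - 4) mod 26 = 24.
Step 4: Decrypt 'MUL' by shifting back 24:
  M -> O
  U -> W
  L -> N
Step 5: 'MUL' decrypts to 'OWN'.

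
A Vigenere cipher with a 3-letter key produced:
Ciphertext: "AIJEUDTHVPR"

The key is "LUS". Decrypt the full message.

Step 1: Key 'LUS' has length 3. Extended key: LUSLUSLUSLU
Step 2: Decrypt each position:
  A(0) - L(11) = 15 = P
  I(8) - U(20) = 14 = O
  J(9) - S(18) = 17 = R
  E(4) - L(11) = 19 = T
  U(20) - U(20) = 0 = A
  D(3) - S(18) = 11 = L
  T(19) - L(11) = 8 = I
  H(7) - U(20) = 13 = N
  V(21) - S(18) = 3 = D
  P(15) - L(11) = 4 = E
  R(17) - U(20) = 23 = X
Plaintext: PORTALINDEX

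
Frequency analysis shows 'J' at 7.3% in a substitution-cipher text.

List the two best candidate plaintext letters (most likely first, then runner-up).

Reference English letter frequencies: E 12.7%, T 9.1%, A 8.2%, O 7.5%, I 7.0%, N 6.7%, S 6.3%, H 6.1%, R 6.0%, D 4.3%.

Step 1: Observed frequency of 'J' is 7.3%.
Step 2: Compute distances to each reference frequency and sort:
  O (7.5%): difference = 0.2% <-- BEST
  I (7.0%): difference = 0.3% <-- RUNNER-UP
  N (6.7%): difference = 0.6%
  A (8.2%): difference = 0.9%
  S (6.3%): difference = 1.0%
Step 3: Most likely is 'O' (7.5%, diff 0.2%); second most likely is 'I' (7.0%, diff 0.3%).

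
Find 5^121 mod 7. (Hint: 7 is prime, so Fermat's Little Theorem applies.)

Step 1: Since 7 is prime, by Fermat's Little Theorem: 5^6 = 1 (mod 7).
Step 2: Reduce exponent: 121 mod 6 = 1.
Step 3: So 5^121 = 5^1 (mod 7).
Step 4: 5^1 mod 7 = 5.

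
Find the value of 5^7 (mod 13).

Step 1: Compute 5^7 mod 13 step by step, reducing modulo 13 at each step.
  5^1 mod 13 = 5
  5^2 mod 13 = (5 * 5) mod 13 = 12
  5^3 mod 13 = (12 * 5) mod 13 = 8
  5^4 mod 13 = (8 * 5) mod 13 = 1
  5^5 mod 13 = (1 * 5) mod 13 = 5
  5^6 mod 13 = (5 * 5) mod 13 = 12
  5^7 mod 13 = (12 * 5) mod 13 = 8
Step 2: Result = 8.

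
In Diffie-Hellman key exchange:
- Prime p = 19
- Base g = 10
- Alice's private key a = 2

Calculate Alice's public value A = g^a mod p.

Step 1: A = g^a mod p = 10^2 mod 19.
  10^1 mod 19 = 10
  10^2 mod 19 = (10 * 10) mod 19 = 5
Result: A = 5.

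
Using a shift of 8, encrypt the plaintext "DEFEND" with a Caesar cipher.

Step 1: For each letter, shift forward by 8 positions (mod 26).
  D (position 3) -> position (3+8) mod 26 = 11 -> L
  E (position 4) -> position (4+8) mod 26 = 12 -> M
  F (position 5) -> position (5+8) mod 26 = 13 -> N
  E (position 4) -> position (4+8) mod 26 = 12 -> M
  N (position 13) -> position (13+8) mod 26 = 21 -> V
  D (position 3) -> position (3+8) mod 26 = 11 -> L
Result: LMNMVL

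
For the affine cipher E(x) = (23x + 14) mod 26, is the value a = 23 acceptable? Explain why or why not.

Step 1: Compute gcd(23, 26).
Step 2: gcd(23, 26) = 1.
Since gcd = 1, 23 is coprime with 26, so it is a valid key.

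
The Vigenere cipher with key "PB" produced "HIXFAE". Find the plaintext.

Step 1: Extend key: PBPBPB
Step 2: Decrypt each letter (c - k) mod 26:
  H(7) - P(15) = (7-15) mod 26 = 18 = S
  I(8) - B(1) = (8-1) mod 26 = 7 = H
  X(23) - P(15) = (23-15) mod 26 = 8 = I
  F(5) - B(1) = (5-1) mod 26 = 4 = E
  A(0) - P(15) = (0-15) mod 26 = 11 = L
  E(4) - B(1) = (4-1) mod 26 = 3 = D
Plaintext: SHIELD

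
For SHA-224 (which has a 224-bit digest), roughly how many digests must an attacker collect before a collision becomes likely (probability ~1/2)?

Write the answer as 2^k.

Step 1: The birthday paradox gives collision probability ~50% after sqrt(2^n) = 2^(n/2) hashes.
Step 2: For 224-bit output: 2^(224/2) = 2^112.
Step 3: Approximately 2^112 hash computations needed.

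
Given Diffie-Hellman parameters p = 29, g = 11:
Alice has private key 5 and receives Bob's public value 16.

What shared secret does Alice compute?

Step 1: s = B^a mod p = 16^5 mod 29.
  16^1 mod 29 = 16
  16^2 mod 29 = (16 * 16) mod 29 = 24
  16^3 mod 29 = (24 * 16) mod 29 = 7
  16^4 mod 29 = (7 * 16) mod 29 = 25
  16^5 mod 29 = (25 * 16) mod 29 = 23
Result: shared secret = 23.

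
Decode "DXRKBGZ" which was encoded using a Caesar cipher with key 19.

Step 1: Reverse the shift by subtracting 19 from each letter position.
  D (position 3) -> position (3-19) mod 26 = 10 -> K
  X (position 23) -> position (23-19) mod 26 = 4 -> E
  R (position 17) -> position (17-19) mod 26 = 24 -> Y
  K (position 10) -> position (10-19) mod 26 = 17 -> R
  B (position 1) -> position (1-19) mod 26 = 8 -> I
  G (position 6) -> position (6-19) mod 26 = 13 -> N
  Z (position 25) -> position (25-19) mod 26 = 6 -> G
Decrypted message: KEYRING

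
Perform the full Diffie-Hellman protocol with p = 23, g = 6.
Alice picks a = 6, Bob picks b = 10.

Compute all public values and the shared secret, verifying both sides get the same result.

Step 1: A = g^a mod p = 6^6 mod 23 = 12.
Step 2: B = g^b mod p = 6^10 mod 23 = 4.
Step 3: Alice computes s = B^a mod p = 4^6 mod 23 = 2.
Step 4: Bob computes s = A^b mod p = 12^10 mod 23 = 2.
Both sides agree: shared secret = 2.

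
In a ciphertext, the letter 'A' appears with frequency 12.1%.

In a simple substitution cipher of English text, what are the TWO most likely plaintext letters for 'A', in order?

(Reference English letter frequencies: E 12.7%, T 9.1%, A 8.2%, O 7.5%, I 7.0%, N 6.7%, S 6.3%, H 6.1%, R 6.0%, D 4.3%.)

Step 1: Observed frequency of 'A' is 12.1%.
Step 2: Compute distances to each reference frequency and sort:
  E (12.7%): difference = 0.6% <-- BEST
  T (9.1%): difference = 3.0% <-- RUNNER-UP
  A (8.2%): difference = 3.9%
  O (7.5%): difference = 4.6%
  I (7.0%): difference = 5.1%
Step 3: Most likely is 'E' (12.7%, diff 0.6%); second most likely is 'T' (9.1%, diff 3.0%).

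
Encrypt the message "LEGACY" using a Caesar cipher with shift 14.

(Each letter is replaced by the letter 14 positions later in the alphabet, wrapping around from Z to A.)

Step 1: For each letter, shift forward by 14 positions (mod 26).
  L (position 11) -> position (11+14) mod 26 = 25 -> Z
  E (position 4) -> position (4+14) mod 26 = 18 -> S
  G (position 6) -> position (6+14) mod 26 = 20 -> U
  A (position 0) -> position (0+14) mod 26 = 14 -> O
  C (position 2) -> position (2+14) mod 26 = 16 -> Q
  Y (position 24) -> position (24+14) mod 26 = 12 -> M
Result: ZSUOQM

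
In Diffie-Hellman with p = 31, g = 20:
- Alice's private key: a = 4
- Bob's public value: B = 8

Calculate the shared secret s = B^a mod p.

Step 1: s = B^a mod p = 8^4 mod 31.
  8^1 mod 31 = 8
  8^2 mod 31 = (8 * 8) mod 31 = 2
  8^3 mod 31 = (2 * 8) mod 31 = 16
  8^4 mod 31 = (16 * 8) mod 31 = 4
Result: shared secret = 4.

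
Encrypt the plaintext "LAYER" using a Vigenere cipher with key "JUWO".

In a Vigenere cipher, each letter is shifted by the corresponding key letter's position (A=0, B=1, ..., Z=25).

Step 1: Repeat key to match plaintext length:
  Plaintext: LAYER
  Key:       JUWOJ
Step 2: Encrypt each letter:
  L(11) + J(9) = (11+9) mod 26 = 20 = U
  A(0) + U(20) = (0+20) mod 26 = 20 = U
  Y(24) + W(22) = (24+22) mod 26 = 20 = U
  E(4) + O(14) = (4+14) mod 26 = 18 = S
  R(17) + J(9) = (17+9) mod 26 = 0 = A
Ciphertext: UUUSA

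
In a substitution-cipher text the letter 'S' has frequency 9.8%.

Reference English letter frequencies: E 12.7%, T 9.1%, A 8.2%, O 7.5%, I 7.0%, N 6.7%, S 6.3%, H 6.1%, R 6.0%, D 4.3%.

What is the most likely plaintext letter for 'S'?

Step 1: The observed frequency is 9.8%.
Step 2: Compare with English frequencies:
  E: 12.7% (difference: 2.9%)
  T: 9.1% (difference: 0.7%) <-- closest
  A: 8.2% (difference: 1.6%)
  O: 7.5% (difference: 2.3%)
  I: 7.0% (difference: 2.8%)
  N: 6.7% (difference: 3.1%)
  S: 6.3% (difference: 3.5%)
  H: 6.1% (difference: 3.7%)
  R: 6.0% (difference: 3.8%)
  D: 4.3% (difference: 5.5%)
Step 3: 'S' most likely represents 'T' (frequency 9.1%).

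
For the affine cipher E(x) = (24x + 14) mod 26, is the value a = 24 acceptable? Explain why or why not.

Step 1: Compute gcd(24, 26).
Step 2: gcd(24, 26) = 2.
Since gcd = 2 != 1, 24 shares a common factor with 26, so it cannot be used.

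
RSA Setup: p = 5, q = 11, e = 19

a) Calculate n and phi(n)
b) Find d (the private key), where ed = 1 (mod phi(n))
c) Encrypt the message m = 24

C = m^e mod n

Step 1: n = 5 * 11 = 55.
Step 2: phi(n) = (5-1)(11-1) = 4 * 10 = 40.
Step 3: Find d = 19^(-1) mod 40 = 19.
  Verify: 19 * 19 = 361 = 1 (mod 40).
Step 4: C = 24^19 mod 55 = 39.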